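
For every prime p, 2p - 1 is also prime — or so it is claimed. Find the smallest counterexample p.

A counterexample is any prime p such that 2p - 1 is not prime; we check each in order.
For p = 2, 3 the conclusion holds.
p = 5: 2p - 1 = 9 = 3 × 3, not prime.

p = 5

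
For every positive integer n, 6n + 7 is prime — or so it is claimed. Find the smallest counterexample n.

n = 3

A counterexample is any positive integer n such that 6n + 7 is not prime; we check each in order.
n = 1: 6n + 7 = 13, prime.
n = 2: 6n + 7 = 19, prime.
n = 3: 6n + 7 = 25 = 5 × 5, composite.
Thus n = 3 disproves the claim, and no smaller n works.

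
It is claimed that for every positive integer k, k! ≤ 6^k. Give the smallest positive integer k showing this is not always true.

k = 14

For k = 1, 2, 3, 4, …, 11, 12, 13 the conclusion holds.
k = 14: k! = 87178291200 and 6^k = 78364164096, so 87178291200 > 78364164096.
Hence k = 14 is a counterexample.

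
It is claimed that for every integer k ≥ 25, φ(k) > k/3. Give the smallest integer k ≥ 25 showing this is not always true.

We need the least integer k ≥ 25 for which the claim fails.
The first 5 eligible values, up to k = 29, all satisfy the conclusion.
k = 30: φ(30) = 8 and 30/3 = 10, so φ(30) ≤ 30/3.
Thus k = 30 disproves the claim, and no smaller k works.

k = 30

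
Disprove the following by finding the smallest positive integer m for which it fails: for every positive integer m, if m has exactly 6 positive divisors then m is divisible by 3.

m = 20

A counterexample is any positive integer m such that m has exactly 6 positive divisors but m is not divisible by 3; we check each in order.
For m = 12, 18 the conclusion holds.
m = 20: τ(20) = 6; 20 mod 3 = 2.
Hence m = 20 is a counterexample.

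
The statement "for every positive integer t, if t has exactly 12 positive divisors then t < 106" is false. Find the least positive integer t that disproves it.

We need the least positive integer t for which t has exactly 12 positive divisors but the claim fails.
For t = 60, 72, 84, 90, 96 the conclusion holds.
t = 108: τ(108) = 12; 108 ≥ 106.

t = 108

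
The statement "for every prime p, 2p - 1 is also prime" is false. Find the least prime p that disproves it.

p = 5

A counterexample is any prime p such that 2p - 1 is not prime; we check each in order.
For p = 2, 3 the conclusion holds.
p = 5: 2p - 1 = 9 = 3 × 3, not prime.
Thus p = 5 disproves the claim, and no smaller p works.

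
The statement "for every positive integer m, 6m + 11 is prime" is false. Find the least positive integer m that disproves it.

Check each positive integer m in order until 6m + 11 is not prime.
For m = 1, 2, 3 the conclusion holds.
m = 4: 6m + 11 = 35 = 5 × 7, composite.
Hence m = 4 is a counterexample.

m = 4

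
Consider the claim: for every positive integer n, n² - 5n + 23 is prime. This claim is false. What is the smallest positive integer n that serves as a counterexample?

A counterexample is any positive integer n such that n² - 5n + 23 is not prime; we check each in order.
The first 18 eligible values, up to n = 18, all satisfy the conclusion.
n = 19: n² - 5n + 23 = 289 = 17 × 17, composite.

n = 19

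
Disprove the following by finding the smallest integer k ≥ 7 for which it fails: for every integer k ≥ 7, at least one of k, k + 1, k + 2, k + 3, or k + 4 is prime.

For k = 7, 8, 9, 10, …, 21, 22, 23 the conclusion holds.
k = 24: 24 = 2 × 12; 25 = 5 × 5; 26 = 2 × 13; 27 = 3 × 9; 28 = 2 × 14 — all composite.
Thus k = 24 disproves the claim, and no smaller k works.

k = 24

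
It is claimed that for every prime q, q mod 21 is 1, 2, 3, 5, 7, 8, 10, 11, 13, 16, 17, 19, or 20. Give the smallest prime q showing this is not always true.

q = 67

We need the least prime q for which the claim fails.
For q = 2, 3, 5, 7, …, 53, 59, 61 the conclusion holds.
q = 67: 67 mod 21 = 4 — not in {1, 2, 3, 5, 7, 8, 10, 11, 13, 16, 17, 19, 20}.
Thus q = 67 disproves the claim, and no smaller q works.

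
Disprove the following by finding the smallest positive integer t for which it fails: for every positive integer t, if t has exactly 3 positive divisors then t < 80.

Check each positive integer t in order until t has exactly 3 positive divisors but the claim fails.
t = 4: τ(4) = 3; 4 < 80.
t = 9: τ(9) = 3; 9 < 80.
t = 25: τ(25) = 3; 25 < 80.
t = 49: τ(49) = 3; 49 < 80.
t = 121: τ(121) = 3; 121 ≥ 80.
So t = 121 is the smallest counterexample.

t = 121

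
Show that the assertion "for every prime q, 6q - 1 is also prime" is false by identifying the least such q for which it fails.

q = 11

For q = 2, 3, 5, 7 the conclusion holds.
q = 11: 6q - 1 = 65 = 5 × 13, not prime.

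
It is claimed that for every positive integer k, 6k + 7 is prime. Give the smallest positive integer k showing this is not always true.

k = 3

We need the least positive integer k for which 6k + 7 is not prime.
For k = 1, 2 the conclusion holds.
k = 3: 6k + 7 = 25 = 5 × 5, composite.
So k = 3 is the smallest counterexample.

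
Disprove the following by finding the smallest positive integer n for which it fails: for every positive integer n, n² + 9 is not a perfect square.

We need the least positive integer n for which n² + 9 is a perfect square.
For n = 1, 2, 3 the conclusion holds.
n = 4: 4² + 9 = 25 = 5², a perfect square.
So n = 4 is the smallest counterexample.

n = 4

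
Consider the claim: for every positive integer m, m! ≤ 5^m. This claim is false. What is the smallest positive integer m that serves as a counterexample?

The first 11 eligible values, up to m = 11, all satisfy the conclusion.
m = 12: m! = 479001600 and 5^m = 244140625, so 479001600 > 244140625.

m = 12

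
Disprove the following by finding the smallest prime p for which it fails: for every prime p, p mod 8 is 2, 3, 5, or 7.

p = 17

We need the least prime p for which the claim fails.
The first 6 eligible values, up to p = 13, all satisfy the conclusion.
p = 17: 17 mod 8 = 1 — not in {2, 3, 5, 7}.
Thus p = 17 disproves the claim, and no smaller p works.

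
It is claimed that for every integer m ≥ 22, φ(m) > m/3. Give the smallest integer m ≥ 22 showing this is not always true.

m = 22: φ(22) = 10 and 22/3 = 22/3, so φ(22) > 22/3.
m = 23: φ(23) = 22 and 23/3 = 23/3, so φ(23) > 23/3.
m = 24: φ(24) = 8 and 24/3 = 8, so φ(24) ≤ 24/3.

m = 24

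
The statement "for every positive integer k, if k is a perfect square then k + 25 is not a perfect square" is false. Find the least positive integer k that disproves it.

Check each positive integer k in order until k is a perfect square but k + 25 is a perfect square.
The first 11 eligible values, up to k = 121, all satisfy the conclusion.
k = 144: 144 = 12² and 144 + 25 = 169 = 13².

k = 144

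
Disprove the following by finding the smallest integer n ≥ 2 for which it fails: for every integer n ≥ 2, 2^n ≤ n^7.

A counterexample is any integer n ≥ 2 such that 2^n > n^7; we check each in order.
The first 35 eligible values, up to n = 36, all satisfy the conclusion.
n = 37: 2^n = 137438953472 and n^7 = 94931877133, so 137438953472 > 94931877133.

n = 37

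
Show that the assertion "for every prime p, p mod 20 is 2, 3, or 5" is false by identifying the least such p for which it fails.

Check each prime p in order until the claim fails.
For p = 2, 3, 5 the conclusion holds.
p = 7: 7 mod 20 = 7 — not in {2, 3, 5}.
So p = 7 is the smallest counterexample.

p = 7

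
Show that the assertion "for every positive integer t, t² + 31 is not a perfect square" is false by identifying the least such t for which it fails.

A counterexample is any positive integer t such that t² + 31 is a perfect square; we check each in order.
The first 14 eligible values, up to t = 14, all satisfy the conclusion.
t = 15: 15² + 31 = 256 = 16², a perfect square.

t = 15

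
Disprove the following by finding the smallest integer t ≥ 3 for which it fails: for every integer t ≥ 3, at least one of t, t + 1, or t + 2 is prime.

We need the least integer t ≥ 3 for which t, t + 1, t + 2 are all composite.
For t = 3, 4, 5, 6, 7 the conclusion holds.
t = 8: 8 = 2 × 4; 9 = 3 × 3; 10 = 2 × 5 — all composite.
Hence t = 8 is a counterexample.

t = 8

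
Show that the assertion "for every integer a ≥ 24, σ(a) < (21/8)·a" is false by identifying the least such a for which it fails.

A counterexample is any integer a ≥ 24 such that the claim fails; we check each in order.
The first 36 eligible values, up to a = 59, all satisfy the conclusion.
a = 60: σ(60) = 168; 168 ≥ 315/2.
So a = 60 is the smallest counterexample.

a = 60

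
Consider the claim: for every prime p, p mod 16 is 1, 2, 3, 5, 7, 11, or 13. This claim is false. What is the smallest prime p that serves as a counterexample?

A counterexample is any prime p such that the claim fails; we check each in order.
The first 10 eligible values, up to p = 29, all satisfy the conclusion.
p = 31: 31 mod 16 = 15 — not in {1, 2, 3, 5, 7, 11, 13}.
Hence p = 31 is a counterexample.

p = 31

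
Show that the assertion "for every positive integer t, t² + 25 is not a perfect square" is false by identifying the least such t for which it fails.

t = 12

Check each positive integer t in order until t² + 25 is a perfect square.
The first 11 eligible values, up to t = 11, all satisfy the conclusion.
t = 12: 12² + 25 = 169 = 13², a perfect square.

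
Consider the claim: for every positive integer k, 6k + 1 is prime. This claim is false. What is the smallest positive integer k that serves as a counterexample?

A counterexample is any positive integer k such that 6k + 1 is not prime; we check each in order.
For k = 1, 2, 3 the conclusion holds.
k = 4: 6k + 1 = 25 = 5 × 5, composite.
So k = 4 is the smallest counterexample.

k = 4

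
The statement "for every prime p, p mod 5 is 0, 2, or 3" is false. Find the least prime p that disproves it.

Check each prime p in order until the claim fails.
The first 4 eligible values, up to p = 7, all satisfy the conclusion.
p = 11: 11 mod 5 = 1 — not in {0, 2, 3}.

p = 11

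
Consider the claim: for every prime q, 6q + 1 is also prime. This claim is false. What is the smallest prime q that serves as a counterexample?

We need the least prime q for which 6q + 1 is not prime.
For q = 2, 3, 5, 7, 11, 13, 17 the conclusion holds.
q = 19: 6q + 1 = 115 = 5 × 23, not prime.

q = 19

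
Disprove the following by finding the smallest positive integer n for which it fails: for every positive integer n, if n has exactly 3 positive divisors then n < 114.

n = 121

A counterexample is any positive integer n such that n has exactly 3 positive divisors but the claim fails; we check each in order.
n = 4: τ(4) = 3; 4 < 114.
n = 9: τ(9) = 3; 9 < 114.
n = 25: τ(25) = 3; 25 < 114.
n = 49: τ(49) = 3; 49 < 114.
n = 121: τ(121) = 3; 121 ≥ 114.
So n = 121 is the smallest counterexample.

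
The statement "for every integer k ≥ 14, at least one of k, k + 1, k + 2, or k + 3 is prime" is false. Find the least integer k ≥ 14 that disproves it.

k = 24

A counterexample is any integer k ≥ 14 such that k, k + 1, k + 2, k + 3 are all composite; we check each in order.
For k = 14, 15, 16, 17, 18, 19, 20, 21, 22, 23 the conclusion holds.
k = 24: 24 = 2 × 12; 25 = 5 × 5; 26 = 2 × 13; 27 = 3 × 9 — all composite.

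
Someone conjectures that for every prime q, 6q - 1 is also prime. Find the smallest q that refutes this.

q = 11

A counterexample is any prime q such that 6q - 1 is not prime; we check each in order.
The first 4 eligible values, up to q = 7, all satisfy the conclusion.
q = 11: 6q - 1 = 65 = 5 × 13, not prime.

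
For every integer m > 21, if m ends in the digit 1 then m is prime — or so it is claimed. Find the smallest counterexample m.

m = 51

We need the least integer m > 21 for which m ends in the digit 1 but m is not prime.
For m = 31, 41 the conclusion holds.
m = 51: 51 ends in 1; 51 = 3 × 17, composite.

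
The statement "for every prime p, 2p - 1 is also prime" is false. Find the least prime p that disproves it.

We need the least prime p for which 2p - 1 is not prime.
p = 2: 2p - 1 = 3, prime.
p = 3: 2p - 1 = 5, prime.
p = 5: 2p - 1 = 9 = 3 × 3, not prime.

p = 5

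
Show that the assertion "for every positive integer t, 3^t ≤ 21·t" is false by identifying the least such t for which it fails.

t = 1: 3^t = 3 and 21·t = 21, so 3 ≤ 21.
t = 2: 3^t = 9 and 21·t = 42, so 9 ≤ 42.
t = 3: 3^t = 27 and 21·t = 63, so 27 ≤ 63.
t = 4: 3^t = 81 and 21·t = 84, so 81 ≤ 84.
t = 5: 3^t = 243 and 21·t = 105, so 243 > 105.
Thus t = 5 disproves the claim, and no smaller t works.

t = 5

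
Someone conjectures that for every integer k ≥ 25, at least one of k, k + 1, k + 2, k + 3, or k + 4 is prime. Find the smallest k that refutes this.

For k = 25, 26, 27, 28, 29, 30, 31 the conclusion holds.
k = 32: 32 = 2 × 16; 33 = 3 × 11; 34 = 2 × 17; 35 = 5 × 7; 36 = 2 × 18 — all composite.
Thus k = 32 disproves the claim, and no smaller k works.

k = 32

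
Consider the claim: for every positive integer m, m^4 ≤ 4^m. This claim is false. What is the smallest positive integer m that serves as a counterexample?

We need the least positive integer m for which m^4 > 4^m.
For m = 1, 2 the conclusion holds.
m = 3: m^4 = 81 and 4^m = 64, so 81 > 64.

m = 3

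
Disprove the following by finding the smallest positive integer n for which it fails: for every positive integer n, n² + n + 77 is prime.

n = 6

The first 5 eligible values, up to n = 5, all satisfy the conclusion.
n = 6: n² + n + 77 = 119 = 7 × 17, composite.
Hence n = 6 is a counterexample.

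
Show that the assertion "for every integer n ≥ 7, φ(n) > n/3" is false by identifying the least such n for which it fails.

n = 12

A counterexample is any integer n ≥ 7 such that the claim fails; we check each in order.
For n = 7, 8, 9, 10, 11 the conclusion holds.
n = 12: φ(12) = 4 and 12/3 = 4, so φ(12) ≤ 12/3.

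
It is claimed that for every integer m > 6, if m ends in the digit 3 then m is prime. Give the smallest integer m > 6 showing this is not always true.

Check each integer m > 6 in order until m ends in the digit 3 but m is not prime.
m = 13: 13 ends in 3 and is prime.
m = 23: 23 ends in 3 and is prime.
m = 33: 33 ends in 3; 33 = 3 × 11, composite.

m = 33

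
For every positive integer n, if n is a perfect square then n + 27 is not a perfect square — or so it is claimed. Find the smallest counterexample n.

Check each positive integer n in order until n is a perfect square but n + 27 is a perfect square.
For n = 1, 4 the conclusion holds.
n = 9: 9 = 3² and 9 + 27 = 36 = 6².

n = 9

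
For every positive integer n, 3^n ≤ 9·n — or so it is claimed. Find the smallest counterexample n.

n = 4

n = 1: 3^n = 3 and 9·n = 9, so 3 ≤ 9.
n = 2: 3^n = 9 and 9·n = 18, so 9 ≤ 18.
n = 3: 3^n = 27 and 9·n = 27, so 27 ≤ 27.
n = 4: 3^n = 81 and 9·n = 36, so 81 > 36.
So n = 4 is the smallest counterexample.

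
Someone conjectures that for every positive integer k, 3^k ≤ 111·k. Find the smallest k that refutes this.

k = 6

For k = 1, 2, 3, 4, 5 the conclusion holds.
k = 6: 3^k = 729 and 111·k = 666, so 729 > 666.
So k = 6 is the smallest counterexample.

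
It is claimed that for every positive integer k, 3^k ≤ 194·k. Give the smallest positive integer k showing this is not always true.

A counterexample is any positive integer k such that 3^k > 194·k; we check each in order.
The first 6 eligible values, up to k = 6, all satisfy the conclusion.
k = 7: 3^k = 2187 and 194·k = 1358, so 2187 > 1358.
Thus k = 7 disproves the claim, and no smaller k works.

k = 7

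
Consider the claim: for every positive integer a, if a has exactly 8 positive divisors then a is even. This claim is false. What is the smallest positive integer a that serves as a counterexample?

A counterexample is any positive integer a such that a has exactly 8 positive divisors but a is odd; we check each in order.
For a = 24, 30, 40, 42, …, 88, 102, 104 the conclusion holds.
a = 105: divisors of 105: 1, 3, 5, 7, 15, 21, 35, 105; 105 is odd.

a = 105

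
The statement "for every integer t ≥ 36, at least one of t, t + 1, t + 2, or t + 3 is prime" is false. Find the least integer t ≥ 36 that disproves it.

t = 48

A counterexample is any integer t ≥ 36 such that t, t + 1, t + 2, t + 3 are all composite; we check each in order.
For t = 36, 37, 38, 39, …, 45, 46, 47 the conclusion holds.
t = 48: 48 = 2 × 24; 49 = 7 × 7; 50 = 2 × 25; 51 = 3 × 17 — all composite.
So t = 48 is the smallest counterexample.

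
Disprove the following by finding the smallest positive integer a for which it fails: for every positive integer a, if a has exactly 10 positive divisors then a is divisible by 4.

For a = 48, 80, 112 the conclusion holds.
a = 162: τ(162) = 10; 162 mod 4 = 2.
Hence a = 162 is a counterexample.

a = 162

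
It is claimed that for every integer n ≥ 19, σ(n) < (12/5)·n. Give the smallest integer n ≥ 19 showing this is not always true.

n = 24

n = 19: σ(19) = 20; 20 < 228/5.
n = 20: σ(20) = 42; 42 < 48.
n = 21: σ(21) = 32; 32 < 252/5.
n = 22: σ(22) = 36; 36 < 264/5.
n = 23: σ(23) = 24; 24 < 276/5.
n = 24: σ(24) = 60; 60 ≥ 288/5.
So n = 24 is the smallest counterexample.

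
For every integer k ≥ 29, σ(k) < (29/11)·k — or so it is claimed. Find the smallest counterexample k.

Check each integer k ≥ 29 in order until the claim fails.
The first 31 eligible values, up to k = 59, all satisfy the conclusion.
k = 60: σ(60) = 168; 168 ≥ 1740/11.

k = 60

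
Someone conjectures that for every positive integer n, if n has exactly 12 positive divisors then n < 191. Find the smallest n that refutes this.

Check each positive integer n in order until n has exactly 12 positive divisors but the claim fails.
For n = 60, 72, 84, 90, …, 150, 156, 160 the conclusion holds.
n = 198: τ(198) = 12; 198 ≥ 191.

n = 198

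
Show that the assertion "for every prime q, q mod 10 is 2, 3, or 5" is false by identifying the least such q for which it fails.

q = 7

A counterexample is any prime q such that the claim fails; we check each in order.
For q = 2, 3, 5 the conclusion holds.
q = 7: 7 mod 10 = 7 — not in {2, 3, 5}.
Hence q = 7 is a counterexample.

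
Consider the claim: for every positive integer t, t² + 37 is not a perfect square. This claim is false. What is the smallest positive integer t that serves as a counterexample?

A counterexample is any positive integer t such that t² + 37 is a perfect square; we check each in order.
For t = 1, 2, 3, 4, …, 15, 16, 17 the conclusion holds.
t = 18: 18² + 37 = 361 = 19², a perfect square.

t = 18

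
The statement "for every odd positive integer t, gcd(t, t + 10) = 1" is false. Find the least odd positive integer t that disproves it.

t = 5

We need the least odd positive integer t for which gcd(t, t + 10) > 1.
For t = 1, 3 the conclusion holds.
t = 5: gcd(5, 15) = 5.
So t = 5 is the smallest counterexample.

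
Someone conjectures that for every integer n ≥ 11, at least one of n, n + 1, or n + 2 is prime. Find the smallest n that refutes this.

n = 14

Check each integer n ≥ 11 in order until n, n + 1, n + 2 are all composite.
n = 11: 11 is prime.
n = 12: 13 is prime.
n = 13: 13 is prime.
n = 14: 14 = 2 × 7; 15 = 3 × 5; 16 = 2 × 8 — all composite.
So n = 14 is the smallest counterexample.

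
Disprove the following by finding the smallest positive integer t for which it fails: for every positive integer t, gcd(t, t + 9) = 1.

t = 3

For t = 1, 2 the conclusion holds.
t = 3: gcd(3, 12) = 3.
Hence t = 3 is a counterexample.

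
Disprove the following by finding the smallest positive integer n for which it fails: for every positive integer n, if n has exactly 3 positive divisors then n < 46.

Check each positive integer n in order until n has exactly 3 positive divisors but the claim fails.
n = 4: τ(4) = 3; 4 < 46.
n = 9: τ(9) = 3; 9 < 46.
n = 25: τ(25) = 3; 25 < 46.
n = 49: τ(49) = 3; 49 ≥ 46.

n = 49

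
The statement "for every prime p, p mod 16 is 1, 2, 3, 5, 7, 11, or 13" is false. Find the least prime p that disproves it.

p = 31

The first 10 eligible values, up to p = 29, all satisfy the conclusion.
p = 31: 31 mod 16 = 15 — not in {1, 2, 3, 5, 7, 11, 13}.
Thus p = 31 disproves the claim, and no smaller p works.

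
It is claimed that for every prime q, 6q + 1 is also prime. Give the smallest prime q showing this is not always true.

We need the least prime q for which 6q + 1 is not prime.
The first 7 eligible values, up to q = 17, all satisfy the conclusion.
q = 19: 6q + 1 = 115 = 5 × 23, not prime.
Thus q = 19 disproves the claim, and no smaller q works.

q = 19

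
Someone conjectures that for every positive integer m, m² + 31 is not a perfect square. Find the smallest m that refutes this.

We need the least positive integer m for which m² + 31 is a perfect square.
For m = 1, 2, 3, 4, …, 12, 13, 14 the conclusion holds.
m = 15: 15² + 31 = 256 = 16², a perfect square.
So m = 15 is the smallest counterexample.

m = 15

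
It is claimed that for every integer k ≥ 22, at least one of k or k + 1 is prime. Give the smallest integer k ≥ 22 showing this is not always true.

For k = 22, 23 the conclusion holds.
k = 24: 24 = 2 × 12; 25 = 5 × 5 — both composite.
Thus k = 24 disproves the claim, and no smaller k works.

k = 24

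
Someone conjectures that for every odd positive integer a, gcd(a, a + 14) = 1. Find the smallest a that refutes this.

Check each odd positive integer a in order until gcd(a, a + 14) > 1.
For a = 1, 3, 5 the conclusion holds.
a = 7: gcd(7, 21) = 7.
So a = 7 is the smallest counterexample.

a = 7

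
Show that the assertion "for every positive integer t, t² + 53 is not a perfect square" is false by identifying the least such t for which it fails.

A counterexample is any positive integer t such that t² + 53 is a perfect square; we check each in order.
For t = 1, 2, 3, 4, …, 23, 24, 25 the conclusion holds.
t = 26: 26² + 53 = 729 = 27², a perfect square.
So t = 26 is the smallest counterexample.

t = 26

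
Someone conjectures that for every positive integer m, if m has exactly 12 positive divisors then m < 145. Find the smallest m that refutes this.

m = 150

For m = 60, 72, 84, 90, 96, 108, 126, 132, 140 the conclusion holds.
m = 150: τ(150) = 12; 150 ≥ 145.
So m = 150 is the smallest counterexample.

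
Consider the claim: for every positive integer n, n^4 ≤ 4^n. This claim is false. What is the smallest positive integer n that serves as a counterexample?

We need the least positive integer n for which n^4 > 4^n.
For n = 1, 2 the conclusion holds.
n = 3: n^4 = 81 and 4^n = 64, so 81 > 64.

n = 3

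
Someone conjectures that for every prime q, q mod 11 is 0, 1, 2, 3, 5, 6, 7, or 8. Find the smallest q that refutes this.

Check each prime q in order until the claim fails.
For q = 2, 3, 5, 7, 11, 13, 17, 19, 23, 29 the conclusion holds.
q = 31: 31 mod 11 = 9 — not in {0, 1, 2, 3, 5, 6, 7, 8}.

q = 31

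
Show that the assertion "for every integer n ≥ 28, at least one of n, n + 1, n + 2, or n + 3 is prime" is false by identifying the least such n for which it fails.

n = 32

For n = 28, 29, 30, 31 the conclusion holds.
n = 32: 32 = 2 × 16; 33 = 3 × 11; 34 = 2 × 17; 35 = 5 × 7 — all composite.
Thus n = 32 disproves the claim, and no smaller n works.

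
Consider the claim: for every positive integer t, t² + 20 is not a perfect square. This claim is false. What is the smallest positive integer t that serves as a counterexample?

t = 4

A counterexample is any positive integer t such that t² + 20 is a perfect square; we check each in order.
t = 1: 1² + 20 = 21, not a perfect square.
t = 2: 2² + 20 = 24, not a perfect square.
t = 3: 3² + 20 = 29, not a perfect square.
t = 4: 4² + 20 = 36 = 6², a perfect square.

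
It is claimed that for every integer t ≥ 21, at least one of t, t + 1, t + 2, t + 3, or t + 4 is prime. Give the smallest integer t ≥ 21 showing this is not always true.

t = 24

A counterexample is any integer t ≥ 21 such that t, t + 1, t + 2, t + 3, t + 4 are all composite; we check each in order.
For t = 21, 22, 23 the conclusion holds.
t = 24: 24 = 2 × 12; 25 = 5 × 5; 26 = 2 × 13; 27 = 3 × 9; 28 = 2 × 14 — all composite.
Thus t = 24 disproves the claim, and no smaller t works.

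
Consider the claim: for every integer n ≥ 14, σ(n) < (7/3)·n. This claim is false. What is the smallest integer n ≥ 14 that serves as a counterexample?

n = 24

We need the least integer n ≥ 14 for which the claim fails.
For n = 14, 15, 16, 17, 18, 19, 20, 21, 22, 23 the conclusion holds.
n = 24: σ(24) = 60; 60 ≥ 56.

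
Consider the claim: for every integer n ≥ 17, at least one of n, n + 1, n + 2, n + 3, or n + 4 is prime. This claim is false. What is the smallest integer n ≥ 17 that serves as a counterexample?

We need the least integer n ≥ 17 for which n, n + 1, n + 2, n + 3, n + 4 are all composite.
For n = 17, 18, 19, 20, 21, 22, 23 the conclusion holds.
n = 24: 24 = 2 × 12; 25 = 5 × 5; 26 = 2 × 13; 27 = 3 × 9; 28 = 2 × 14 — all composite.

n = 24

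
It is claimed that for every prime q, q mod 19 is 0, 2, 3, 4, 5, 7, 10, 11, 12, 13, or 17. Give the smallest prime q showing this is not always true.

q = 37

Check each prime q in order until the claim fails.
For q = 2, 3, 5, 7, …, 23, 29, 31 the conclusion holds.
q = 37: 37 mod 19 = 18 — not in {0, 2, 3, 4, 5, 7, 10, 11, 12, 13, 17}.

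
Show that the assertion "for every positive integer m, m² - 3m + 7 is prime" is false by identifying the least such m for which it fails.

m = 6

Check each positive integer m in order until m² - 3m + 7 is not prime.
The first 5 eligible values, up to m = 5, all satisfy the conclusion.
m = 6: m² - 3m + 7 = 25 = 5 × 5, composite.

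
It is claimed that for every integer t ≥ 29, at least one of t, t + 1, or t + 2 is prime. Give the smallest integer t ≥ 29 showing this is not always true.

t = 32

A counterexample is any integer t ≥ 29 such that t, t + 1, t + 2 are all composite; we check each in order.
t = 29: 29 is prime.
t = 30: 31 is prime.
t = 31: 31 is prime.
t = 32: 32 = 2 × 16; 33 = 3 × 11; 34 = 2 × 17 — all composite.
So t = 32 is the smallest counterexample.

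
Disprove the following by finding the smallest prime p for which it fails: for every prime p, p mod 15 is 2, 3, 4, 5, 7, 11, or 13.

The first 8 eligible values, up to p = 19, all satisfy the conclusion.
p = 23: 23 mod 15 = 8 — not in {2, 3, 4, 5, 7, 11, 13}.
Thus p = 23 disproves the claim, and no smaller p works.

p = 23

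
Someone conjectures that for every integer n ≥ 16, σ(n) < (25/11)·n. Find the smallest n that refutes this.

n = 24

Check each integer n ≥ 16 in order until the claim fails.
The first 8 eligible values, up to n = 23, all satisfy the conclusion.
n = 24: σ(24) = 60; 60 ≥ 600/11.
So n = 24 is the smallest counterexample.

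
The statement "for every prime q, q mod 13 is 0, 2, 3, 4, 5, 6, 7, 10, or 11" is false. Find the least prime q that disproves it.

q = 47

A counterexample is any prime q such that the claim fails; we check each in order.
For q = 2, 3, 5, 7, …, 37, 41, 43 the conclusion holds.
q = 47: 47 mod 13 = 8 — not in {0, 2, 3, 4, 5, 6, 7, 10, 11}.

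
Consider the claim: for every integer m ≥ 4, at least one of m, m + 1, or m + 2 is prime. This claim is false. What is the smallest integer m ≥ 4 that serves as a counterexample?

The first 4 eligible values, up to m = 7, all satisfy the conclusion.
m = 8: 8 = 2 × 4; 9 = 3 × 3; 10 = 2 × 5 — all composite.

m = 8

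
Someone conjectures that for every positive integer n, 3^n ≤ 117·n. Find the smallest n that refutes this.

n = 6

We need the least positive integer n for which 3^n > 117·n.
For n = 1, 2, 3, 4, 5 the conclusion holds.
n = 6: 3^n = 729 and 117·n = 702, so 729 > 702.
Hence n = 6 is a counterexample.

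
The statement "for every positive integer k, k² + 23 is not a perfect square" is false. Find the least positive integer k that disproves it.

k = 11

We need the least positive integer k for which k² + 23 is a perfect square.
For k = 1, 2, 3, 4, 5, 6, 7, 8, 9, 10 the conclusion holds.
k = 11: 11² + 23 = 144 = 12², a perfect square.
Hence k = 11 is a counterexample.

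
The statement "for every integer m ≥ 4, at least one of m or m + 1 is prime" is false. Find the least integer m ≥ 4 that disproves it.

m = 8

We need the least integer m ≥ 4 for which m, m + 1 are both composite.
For m = 4, 5, 6, 7 the conclusion holds.
m = 8: 8 = 2 × 4; 9 = 3 × 3 — both composite.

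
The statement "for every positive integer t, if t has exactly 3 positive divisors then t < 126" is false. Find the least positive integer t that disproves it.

t = 169

For t = 4, 9, 25, 49, 121 the conclusion holds.
t = 169: τ(169) = 3; 169 ≥ 126.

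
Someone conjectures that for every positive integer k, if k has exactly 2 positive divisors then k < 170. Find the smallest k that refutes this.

The first 39 eligible values, up to k = 167, all satisfy the conclusion.
k = 173: τ(173) = 2; 173 ≥ 170.
So k = 173 is the smallest counterexample.

k = 173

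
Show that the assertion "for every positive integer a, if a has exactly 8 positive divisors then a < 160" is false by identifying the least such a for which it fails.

a = 165

For a = 24, 30, 40, 42, …, 138, 152, 154 the conclusion holds.
a = 165: τ(165) = 8; 165 ≥ 160.
Hence a = 165 is a counterexample.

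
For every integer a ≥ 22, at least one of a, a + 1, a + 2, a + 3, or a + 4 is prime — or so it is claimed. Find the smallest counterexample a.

a = 24

a = 22: 23 is prime.
a = 23: 23 is prime.
a = 24: 24 = 2 × 12; 25 = 5 × 5; 26 = 2 × 13; 27 = 3 × 9; 28 = 2 × 14 — all composite.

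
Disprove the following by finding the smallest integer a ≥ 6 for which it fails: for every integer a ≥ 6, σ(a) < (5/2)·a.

a = 24

For a = 6, 7, 8, 9, …, 21, 22, 23 the conclusion holds.
a = 24: σ(24) = 60; 60 ≥ 60.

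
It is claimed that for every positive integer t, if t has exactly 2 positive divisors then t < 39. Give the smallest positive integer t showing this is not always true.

We need the least positive integer t for which t has exactly 2 positive divisors but the claim fails.
For t = 2, 3, 5, 7, …, 29, 31, 37 the conclusion holds.
t = 41: τ(41) = 2; 41 ≥ 39.
So t = 41 is the smallest counterexample.

t = 41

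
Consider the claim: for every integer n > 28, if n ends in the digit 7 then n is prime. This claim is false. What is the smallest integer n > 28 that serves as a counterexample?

Check each integer n > 28 in order until n ends in the digit 7 but n is not prime.
n = 37: 37 ends in 7 and is prime.
n = 47: 47 ends in 7 and is prime.
n = 57: 57 ends in 7; 57 = 3 × 19, composite.

n = 57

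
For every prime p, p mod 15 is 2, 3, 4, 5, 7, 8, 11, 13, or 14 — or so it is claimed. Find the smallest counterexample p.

The first 10 eligible values, up to p = 29, all satisfy the conclusion.
p = 31: 31 mod 15 = 1 — not in {2, 3, 4, 5, 7, 8, 11, 13, 14}.

p = 31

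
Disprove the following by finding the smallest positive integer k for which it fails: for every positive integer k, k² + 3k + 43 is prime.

k = 39

Check each positive integer k in order until k² + 3k + 43 is not prime.
For k = 1, 2, 3, 4, …, 36, 37, 38 the conclusion holds.
k = 39: k² + 3k + 43 = 1681 = 41 × 41, composite.
Thus k = 39 disproves the claim, and no smaller k works.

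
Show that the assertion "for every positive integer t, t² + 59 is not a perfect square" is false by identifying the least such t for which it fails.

t = 29

A counterexample is any positive integer t such that t² + 59 is a perfect square; we check each in order.
For t = 1, 2, 3, 4, …, 26, 27, 28 the conclusion holds.
t = 29: 29² + 59 = 900 = 30², a perfect square.
Hence t = 29 is a counterexample.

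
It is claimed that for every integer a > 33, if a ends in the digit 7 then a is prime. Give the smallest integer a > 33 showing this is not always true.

For a = 37, 47 the conclusion holds.
a = 57: 57 ends in 7; 57 = 3 × 19, composite.

a = 57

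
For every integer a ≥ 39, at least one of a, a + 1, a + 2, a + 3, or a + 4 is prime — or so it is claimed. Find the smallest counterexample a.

a = 48

Check each integer a ≥ 39 in order until a, a + 1, a + 2, a + 3, a + 4 are all composite.
For a = 39, 40, 41, 42, 43, 44, 45, 46, 47 the conclusion holds.
a = 48: 48 = 2 × 24; 49 = 7 × 7; 50 = 2 × 25; 51 = 3 × 17; 52 = 2 × 26 — all composite.
Hence a = 48 is a counterexample.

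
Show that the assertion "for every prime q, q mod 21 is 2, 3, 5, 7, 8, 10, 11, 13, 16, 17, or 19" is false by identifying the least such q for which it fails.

q = 41

We need the least prime q for which the claim fails.
The first 12 eligible values, up to q = 37, all satisfy the conclusion.
q = 41: 41 mod 21 = 20 — not in {2, 3, 5, 7, 8, 10, 11, 13, 16, 17, 19}.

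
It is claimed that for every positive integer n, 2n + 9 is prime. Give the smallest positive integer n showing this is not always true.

n = 1: 2n + 9 = 11, prime.
n = 2: 2n + 9 = 13, prime.
n = 3: 2n + 9 = 15 = 3 × 5, composite.
Hence n = 3 is a counterexample.

n = 3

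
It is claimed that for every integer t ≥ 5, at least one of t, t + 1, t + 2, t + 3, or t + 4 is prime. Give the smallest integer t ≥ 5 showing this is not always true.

A counterexample is any integer t ≥ 5 such that t, t + 1, t + 2, t + 3, t + 4 are all composite; we check each in order.
For t = 5, 6, 7, 8, …, 21, 22, 23 the conclusion holds.
t = 24: 24 = 2 × 12; 25 = 5 × 5; 26 = 2 × 13; 27 = 3 × 9; 28 = 2 × 14 — all composite.
So t = 24 is the smallest counterexample.

t = 24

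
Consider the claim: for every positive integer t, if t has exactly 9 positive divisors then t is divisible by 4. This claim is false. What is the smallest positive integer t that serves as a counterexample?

A counterexample is any positive integer t such that t has exactly 9 positive divisors but t is not divisible by 4; we check each in order.
t = 36: τ(36) = 9; 36 mod 4 = 0.
t = 100: τ(100) = 9; 100 mod 4 = 0.
t = 196: τ(196) = 9; 196 mod 4 = 0.
t = 225: τ(225) = 9; 225 mod 4 = 1.
Thus t = 225 disproves the claim, and no smaller t works.

t = 225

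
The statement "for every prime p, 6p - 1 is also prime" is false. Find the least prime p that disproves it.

p = 11

The first 4 eligible values, up to p = 7, all satisfy the conclusion.
p = 11: 6p - 1 = 65 = 5 × 13, not prime.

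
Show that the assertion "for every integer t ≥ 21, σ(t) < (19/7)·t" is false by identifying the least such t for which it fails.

t = 60

We need the least integer t ≥ 21 for which the claim fails.
The first 39 eligible values, up to t = 59, all satisfy the conclusion.
t = 60: σ(60) = 168; 168 ≥ 1140/7.
So t = 60 is the smallest counterexample.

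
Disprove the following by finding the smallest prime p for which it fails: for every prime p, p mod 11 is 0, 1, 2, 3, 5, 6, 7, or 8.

p = 31

For p = 2, 3, 5, 7, 11, 13, 17, 19, 23, 29 the conclusion holds.
p = 31: 31 mod 11 = 9 — not in {0, 1, 2, 3, 5, 6, 7, 8}.
Hence p = 31 is a counterexample.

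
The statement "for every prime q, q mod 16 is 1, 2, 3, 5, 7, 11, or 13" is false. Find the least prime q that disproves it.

A counterexample is any prime q such that the claim fails; we check each in order.
For q = 2, 3, 5, 7, 11, 13, 17, 19, 23, 29 the conclusion holds.
q = 31: 31 mod 16 = 15 — not in {1, 2, 3, 5, 7, 11, 13}.
Hence q = 31 is a counterexample.

q = 31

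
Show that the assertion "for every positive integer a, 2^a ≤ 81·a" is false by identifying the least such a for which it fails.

For a = 1, 2, 3, 4, 5, 6, 7, 8, 9 the conclusion holds.
a = 10: 2^a = 1024 and 81·a = 810, so 1024 > 810.

a = 10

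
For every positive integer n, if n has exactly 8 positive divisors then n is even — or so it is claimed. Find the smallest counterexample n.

Check each positive integer n in order until n has exactly 8 positive divisors but n is odd.
For n = 24, 30, 40, 42, …, 88, 102, 104 the conclusion holds.
n = 105: divisors of 105: 1, 3, 5, 7, 15, 21, 35, 105; 105 is odd.

n = 105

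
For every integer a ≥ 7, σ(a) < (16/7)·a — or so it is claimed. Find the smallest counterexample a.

a = 12

Check each integer a ≥ 7 in order until the claim fails.
The first 5 eligible values, up to a = 11, all satisfy the conclusion.
a = 12: σ(12) = 28; 28 ≥ 192/7.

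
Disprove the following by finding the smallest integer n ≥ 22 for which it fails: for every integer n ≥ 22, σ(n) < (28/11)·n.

n = 48

We need the least integer n ≥ 22 for which the claim fails.
For n = 22, 23, 24, 25, …, 45, 46, 47 the conclusion holds.
n = 48: σ(48) = 124; 124 ≥ 1344/11.
Hence n = 48 is a counterexample.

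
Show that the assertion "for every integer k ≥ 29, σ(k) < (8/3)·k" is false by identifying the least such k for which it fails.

k = 60

We need the least integer k ≥ 29 for which the claim fails.
For k = 29, 30, 31, 32, …, 57, 58, 59 the conclusion holds.
k = 60: σ(60) = 168; 168 ≥ 160.
Hence k = 60 is a counterexample.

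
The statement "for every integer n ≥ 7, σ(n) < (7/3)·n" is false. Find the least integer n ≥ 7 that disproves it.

Check each integer n ≥ 7 in order until the claim fails.
The first 5 eligible values, up to n = 11, all satisfy the conclusion.
n = 12: σ(12) = 28; 28 ≥ 28.

n = 12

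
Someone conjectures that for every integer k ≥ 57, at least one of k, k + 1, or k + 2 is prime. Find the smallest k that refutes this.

k = 62

Check each integer k ≥ 57 in order until k, k + 1, k + 2 are all composite.
The first 5 eligible values, up to k = 61, all satisfy the conclusion.
k = 62: 62 = 2 × 31; 63 = 3 × 21; 64 = 2 × 32 — all composite.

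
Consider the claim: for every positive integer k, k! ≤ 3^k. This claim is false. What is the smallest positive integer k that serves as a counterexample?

We need the least positive integer k for which k! > 3^k.
k = 1: k! = 1 and 3^k = 3, so 1 ≤ 3.
k = 2: k! = 2 and 3^k = 9, so 2 ≤ 9.
k = 3: k! = 6 and 3^k = 27, so 6 ≤ 27.
k = 4: k! = 24 and 3^k = 81, so 24 ≤ 81.
k = 5: k! = 120 and 3^k = 243, so 120 ≤ 243.
k = 6: k! = 720 and 3^k = 729, so 720 ≤ 729.
k = 7: k! = 5040 and 3^k = 2187, so 5040 > 2187.

k = 7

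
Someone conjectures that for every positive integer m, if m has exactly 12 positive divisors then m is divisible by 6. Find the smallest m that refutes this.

m = 140

A counterexample is any positive integer m such that m has exactly 12 positive divisors but m is not divisible by 6; we check each in order.
m = 60: τ(60) = 12; 60 mod 6 = 0.
m = 72: τ(72) = 12; 72 mod 6 = 0.
m = 84: τ(84) = 12; 84 mod 6 = 0.
m = 90: τ(90) = 12; 90 mod 6 = 0.
m = 96: τ(96) = 12; 96 mod 6 = 0.
m = 108: τ(108) = 12; 108 mod 6 = 0.
m = 126: τ(126) = 12; 126 mod 6 = 0.
m = 132: τ(132) = 12; 132 mod 6 = 0.
m = 140: τ(140) = 12; 140 mod 6 = 2.
Hence m = 140 is a counterexample.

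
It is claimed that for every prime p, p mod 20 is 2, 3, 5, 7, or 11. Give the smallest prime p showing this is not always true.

We need the least prime p for which the claim fails.
p = 2: 2 mod 20 = 2.
p = 3: 3 mod 20 = 3.
p = 5: 5 mod 20 = 5.
p = 7: 7 mod 20 = 7.
p = 11: 11 mod 20 = 11.
p = 13: 13 mod 20 = 13 — not in {2, 3, 5, 7, 11}.

p = 13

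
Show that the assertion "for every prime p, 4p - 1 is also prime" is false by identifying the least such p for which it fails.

p = 7

p = 2: 4p - 1 = 7, prime.
p = 3: 4p - 1 = 11, prime.
p = 5: 4p - 1 = 19, prime.
p = 7: 4p - 1 = 27 = 3 × 9, not prime.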